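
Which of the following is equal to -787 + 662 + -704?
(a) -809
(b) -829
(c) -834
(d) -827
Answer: b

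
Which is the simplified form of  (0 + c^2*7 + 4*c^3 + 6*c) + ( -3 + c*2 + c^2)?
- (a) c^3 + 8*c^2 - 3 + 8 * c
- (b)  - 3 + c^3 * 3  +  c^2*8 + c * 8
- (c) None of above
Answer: c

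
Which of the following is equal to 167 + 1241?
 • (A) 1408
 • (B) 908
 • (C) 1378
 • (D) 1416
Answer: A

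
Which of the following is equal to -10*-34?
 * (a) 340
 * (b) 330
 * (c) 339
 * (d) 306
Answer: a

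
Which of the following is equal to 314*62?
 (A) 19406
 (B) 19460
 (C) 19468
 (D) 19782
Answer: C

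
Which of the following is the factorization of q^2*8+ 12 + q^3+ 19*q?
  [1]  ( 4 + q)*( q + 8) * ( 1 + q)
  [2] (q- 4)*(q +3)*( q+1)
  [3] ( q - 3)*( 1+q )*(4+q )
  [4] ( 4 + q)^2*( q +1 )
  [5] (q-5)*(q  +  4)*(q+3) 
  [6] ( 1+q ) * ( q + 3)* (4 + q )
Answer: 6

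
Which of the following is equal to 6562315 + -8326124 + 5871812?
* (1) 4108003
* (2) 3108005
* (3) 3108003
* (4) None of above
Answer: 1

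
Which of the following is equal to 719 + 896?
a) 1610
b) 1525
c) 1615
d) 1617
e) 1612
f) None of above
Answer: c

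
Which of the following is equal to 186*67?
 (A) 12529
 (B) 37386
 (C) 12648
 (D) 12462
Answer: D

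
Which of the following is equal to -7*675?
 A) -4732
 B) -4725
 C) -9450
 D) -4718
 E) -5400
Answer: B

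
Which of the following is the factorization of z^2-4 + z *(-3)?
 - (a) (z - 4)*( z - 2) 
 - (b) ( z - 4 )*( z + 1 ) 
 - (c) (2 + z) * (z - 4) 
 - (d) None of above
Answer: b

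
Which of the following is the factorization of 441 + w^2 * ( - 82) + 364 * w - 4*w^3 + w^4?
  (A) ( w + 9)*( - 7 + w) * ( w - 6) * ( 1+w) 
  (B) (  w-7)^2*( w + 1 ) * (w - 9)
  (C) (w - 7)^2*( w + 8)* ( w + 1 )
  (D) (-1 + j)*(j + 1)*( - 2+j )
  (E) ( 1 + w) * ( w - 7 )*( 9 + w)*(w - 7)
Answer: E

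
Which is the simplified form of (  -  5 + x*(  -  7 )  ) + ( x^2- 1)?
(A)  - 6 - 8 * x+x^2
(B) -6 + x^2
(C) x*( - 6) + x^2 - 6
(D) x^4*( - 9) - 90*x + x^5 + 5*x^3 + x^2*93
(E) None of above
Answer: E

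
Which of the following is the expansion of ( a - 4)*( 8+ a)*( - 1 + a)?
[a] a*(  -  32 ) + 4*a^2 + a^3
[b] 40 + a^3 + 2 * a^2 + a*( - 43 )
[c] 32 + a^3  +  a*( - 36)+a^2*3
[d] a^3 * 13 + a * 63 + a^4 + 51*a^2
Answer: c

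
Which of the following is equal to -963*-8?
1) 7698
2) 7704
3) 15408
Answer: 2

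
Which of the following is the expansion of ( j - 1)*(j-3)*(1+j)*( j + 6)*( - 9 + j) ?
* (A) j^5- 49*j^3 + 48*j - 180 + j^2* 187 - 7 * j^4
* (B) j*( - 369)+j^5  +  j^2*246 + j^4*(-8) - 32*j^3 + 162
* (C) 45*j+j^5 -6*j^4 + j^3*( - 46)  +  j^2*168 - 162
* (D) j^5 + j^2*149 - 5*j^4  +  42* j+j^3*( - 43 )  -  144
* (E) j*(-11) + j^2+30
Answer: C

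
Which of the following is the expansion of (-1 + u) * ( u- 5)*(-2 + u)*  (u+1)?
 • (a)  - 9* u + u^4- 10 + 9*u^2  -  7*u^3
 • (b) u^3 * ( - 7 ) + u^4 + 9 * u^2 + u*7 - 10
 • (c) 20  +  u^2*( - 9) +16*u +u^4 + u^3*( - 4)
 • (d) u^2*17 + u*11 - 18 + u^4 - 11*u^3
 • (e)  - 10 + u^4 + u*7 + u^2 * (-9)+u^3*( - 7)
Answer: b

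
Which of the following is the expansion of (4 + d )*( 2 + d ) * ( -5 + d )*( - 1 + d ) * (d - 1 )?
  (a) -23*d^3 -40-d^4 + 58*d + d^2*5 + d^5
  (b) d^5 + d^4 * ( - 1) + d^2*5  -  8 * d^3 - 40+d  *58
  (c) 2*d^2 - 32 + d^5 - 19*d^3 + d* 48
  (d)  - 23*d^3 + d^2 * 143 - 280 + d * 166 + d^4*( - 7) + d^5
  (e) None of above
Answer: a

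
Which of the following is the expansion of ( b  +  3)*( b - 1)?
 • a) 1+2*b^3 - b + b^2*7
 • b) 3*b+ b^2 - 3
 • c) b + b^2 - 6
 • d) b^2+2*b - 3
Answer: d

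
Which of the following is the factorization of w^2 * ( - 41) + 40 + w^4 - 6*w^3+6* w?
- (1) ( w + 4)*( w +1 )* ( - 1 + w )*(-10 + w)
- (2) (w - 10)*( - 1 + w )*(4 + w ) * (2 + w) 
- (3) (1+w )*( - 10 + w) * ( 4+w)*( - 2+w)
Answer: 1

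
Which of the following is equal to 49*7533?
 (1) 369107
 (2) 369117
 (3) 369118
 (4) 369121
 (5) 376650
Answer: 2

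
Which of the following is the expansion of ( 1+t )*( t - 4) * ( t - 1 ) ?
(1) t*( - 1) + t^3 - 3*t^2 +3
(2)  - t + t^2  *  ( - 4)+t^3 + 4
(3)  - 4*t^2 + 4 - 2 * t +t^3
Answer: 2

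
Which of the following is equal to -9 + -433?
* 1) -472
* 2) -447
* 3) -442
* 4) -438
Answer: 3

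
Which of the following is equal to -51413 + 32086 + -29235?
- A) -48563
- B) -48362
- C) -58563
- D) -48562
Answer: D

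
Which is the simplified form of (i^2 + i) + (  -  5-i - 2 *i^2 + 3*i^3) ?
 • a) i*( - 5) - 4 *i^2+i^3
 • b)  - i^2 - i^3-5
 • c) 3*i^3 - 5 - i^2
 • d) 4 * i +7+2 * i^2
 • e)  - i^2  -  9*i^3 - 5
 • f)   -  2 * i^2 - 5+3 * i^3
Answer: c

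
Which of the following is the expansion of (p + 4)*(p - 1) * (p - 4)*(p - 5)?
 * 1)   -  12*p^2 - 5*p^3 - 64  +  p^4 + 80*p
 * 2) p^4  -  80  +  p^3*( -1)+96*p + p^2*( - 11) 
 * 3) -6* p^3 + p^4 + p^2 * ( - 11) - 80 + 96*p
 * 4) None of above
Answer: 3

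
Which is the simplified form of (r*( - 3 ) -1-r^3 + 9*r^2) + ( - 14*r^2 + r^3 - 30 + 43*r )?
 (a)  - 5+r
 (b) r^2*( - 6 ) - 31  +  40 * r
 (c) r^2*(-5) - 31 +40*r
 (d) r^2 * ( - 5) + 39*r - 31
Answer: c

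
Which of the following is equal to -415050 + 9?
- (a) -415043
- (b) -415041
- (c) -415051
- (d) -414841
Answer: b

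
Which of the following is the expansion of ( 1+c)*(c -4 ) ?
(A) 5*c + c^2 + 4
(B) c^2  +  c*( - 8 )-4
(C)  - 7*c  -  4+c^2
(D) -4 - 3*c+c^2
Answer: D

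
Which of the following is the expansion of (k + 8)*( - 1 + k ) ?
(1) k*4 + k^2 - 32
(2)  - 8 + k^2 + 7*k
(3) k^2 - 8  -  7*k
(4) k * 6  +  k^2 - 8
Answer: 2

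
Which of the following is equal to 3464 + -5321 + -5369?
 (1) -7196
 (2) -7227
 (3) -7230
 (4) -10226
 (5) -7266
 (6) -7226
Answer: 6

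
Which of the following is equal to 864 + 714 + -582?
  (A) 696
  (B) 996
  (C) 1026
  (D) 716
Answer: B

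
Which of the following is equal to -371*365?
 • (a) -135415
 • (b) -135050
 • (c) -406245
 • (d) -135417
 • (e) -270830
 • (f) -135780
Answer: a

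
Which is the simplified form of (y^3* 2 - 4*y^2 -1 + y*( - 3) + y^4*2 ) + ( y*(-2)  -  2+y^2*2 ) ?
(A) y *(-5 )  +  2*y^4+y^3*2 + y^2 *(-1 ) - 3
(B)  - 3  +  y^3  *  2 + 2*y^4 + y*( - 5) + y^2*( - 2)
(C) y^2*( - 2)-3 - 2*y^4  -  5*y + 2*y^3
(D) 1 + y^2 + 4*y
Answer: B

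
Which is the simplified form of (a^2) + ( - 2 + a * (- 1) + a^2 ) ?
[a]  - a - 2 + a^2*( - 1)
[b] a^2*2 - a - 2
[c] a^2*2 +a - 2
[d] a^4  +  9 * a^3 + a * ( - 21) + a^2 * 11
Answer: b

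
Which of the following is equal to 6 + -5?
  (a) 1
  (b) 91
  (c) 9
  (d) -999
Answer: a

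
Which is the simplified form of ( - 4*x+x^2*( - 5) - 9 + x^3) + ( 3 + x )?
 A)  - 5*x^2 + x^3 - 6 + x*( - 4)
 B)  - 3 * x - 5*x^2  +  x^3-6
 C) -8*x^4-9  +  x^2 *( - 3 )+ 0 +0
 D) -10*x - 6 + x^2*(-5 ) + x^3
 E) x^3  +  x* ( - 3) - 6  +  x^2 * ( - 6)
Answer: B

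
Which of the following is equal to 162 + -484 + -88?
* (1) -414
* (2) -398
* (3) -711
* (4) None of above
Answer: 4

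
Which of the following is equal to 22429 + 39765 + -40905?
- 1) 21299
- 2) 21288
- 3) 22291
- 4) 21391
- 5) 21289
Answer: 5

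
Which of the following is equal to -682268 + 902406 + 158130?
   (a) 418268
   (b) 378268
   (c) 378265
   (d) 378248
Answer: b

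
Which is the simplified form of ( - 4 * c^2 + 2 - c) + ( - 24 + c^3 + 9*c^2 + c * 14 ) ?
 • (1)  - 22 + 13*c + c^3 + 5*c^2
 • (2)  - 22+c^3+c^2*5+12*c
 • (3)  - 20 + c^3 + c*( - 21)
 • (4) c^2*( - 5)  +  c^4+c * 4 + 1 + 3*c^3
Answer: 1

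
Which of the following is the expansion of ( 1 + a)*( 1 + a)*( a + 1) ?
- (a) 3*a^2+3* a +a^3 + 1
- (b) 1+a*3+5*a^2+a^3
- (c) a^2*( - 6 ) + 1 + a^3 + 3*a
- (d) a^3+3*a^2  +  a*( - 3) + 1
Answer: a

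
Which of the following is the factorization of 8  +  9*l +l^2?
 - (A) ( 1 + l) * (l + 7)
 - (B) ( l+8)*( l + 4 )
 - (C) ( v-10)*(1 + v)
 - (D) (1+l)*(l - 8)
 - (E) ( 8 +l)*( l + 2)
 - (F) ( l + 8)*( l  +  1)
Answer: F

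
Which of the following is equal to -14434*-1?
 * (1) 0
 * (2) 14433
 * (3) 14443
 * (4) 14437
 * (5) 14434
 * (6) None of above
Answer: 5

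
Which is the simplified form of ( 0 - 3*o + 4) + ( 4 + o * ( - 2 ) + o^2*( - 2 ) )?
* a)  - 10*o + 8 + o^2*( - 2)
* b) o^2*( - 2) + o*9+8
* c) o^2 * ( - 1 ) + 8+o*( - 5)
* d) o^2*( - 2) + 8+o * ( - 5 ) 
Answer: d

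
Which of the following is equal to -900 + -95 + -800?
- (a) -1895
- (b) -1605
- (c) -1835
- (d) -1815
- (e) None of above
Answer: e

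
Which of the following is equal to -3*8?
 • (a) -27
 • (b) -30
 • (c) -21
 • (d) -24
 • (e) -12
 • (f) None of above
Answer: d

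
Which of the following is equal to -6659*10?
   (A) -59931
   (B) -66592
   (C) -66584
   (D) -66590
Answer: D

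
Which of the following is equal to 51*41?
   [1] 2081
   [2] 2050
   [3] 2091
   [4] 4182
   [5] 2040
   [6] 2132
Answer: 3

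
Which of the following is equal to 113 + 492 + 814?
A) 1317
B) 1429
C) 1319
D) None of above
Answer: D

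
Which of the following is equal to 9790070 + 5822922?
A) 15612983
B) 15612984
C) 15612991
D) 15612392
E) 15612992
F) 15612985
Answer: E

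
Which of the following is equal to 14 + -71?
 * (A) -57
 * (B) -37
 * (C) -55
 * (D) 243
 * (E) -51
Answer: A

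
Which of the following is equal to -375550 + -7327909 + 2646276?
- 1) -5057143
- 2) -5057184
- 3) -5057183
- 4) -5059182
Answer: 3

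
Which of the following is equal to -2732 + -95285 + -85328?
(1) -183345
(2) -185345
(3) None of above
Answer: 1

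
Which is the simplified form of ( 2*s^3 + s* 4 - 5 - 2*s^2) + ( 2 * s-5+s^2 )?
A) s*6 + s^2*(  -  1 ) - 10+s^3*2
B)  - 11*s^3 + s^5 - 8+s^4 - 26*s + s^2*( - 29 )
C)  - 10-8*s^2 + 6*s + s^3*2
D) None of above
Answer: A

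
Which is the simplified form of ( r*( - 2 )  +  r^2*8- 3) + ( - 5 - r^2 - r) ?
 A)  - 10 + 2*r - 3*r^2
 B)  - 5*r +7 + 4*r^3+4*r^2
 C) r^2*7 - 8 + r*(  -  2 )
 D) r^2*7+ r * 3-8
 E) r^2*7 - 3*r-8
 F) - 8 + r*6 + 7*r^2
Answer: E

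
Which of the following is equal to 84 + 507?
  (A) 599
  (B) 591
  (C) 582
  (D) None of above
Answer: B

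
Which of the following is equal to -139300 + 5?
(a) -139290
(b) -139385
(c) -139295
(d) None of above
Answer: c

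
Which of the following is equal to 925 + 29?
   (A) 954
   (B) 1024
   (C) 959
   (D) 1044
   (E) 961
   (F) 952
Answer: A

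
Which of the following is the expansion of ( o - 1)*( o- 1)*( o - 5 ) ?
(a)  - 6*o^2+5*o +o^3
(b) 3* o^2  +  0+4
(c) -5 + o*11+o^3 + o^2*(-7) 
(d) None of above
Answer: c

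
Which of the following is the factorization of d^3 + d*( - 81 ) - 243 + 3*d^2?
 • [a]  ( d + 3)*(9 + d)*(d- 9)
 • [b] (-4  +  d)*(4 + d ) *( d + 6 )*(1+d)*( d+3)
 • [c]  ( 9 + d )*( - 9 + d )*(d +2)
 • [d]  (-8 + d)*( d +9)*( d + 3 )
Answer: a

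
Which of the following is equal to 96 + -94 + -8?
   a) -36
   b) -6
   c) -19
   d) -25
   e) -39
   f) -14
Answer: b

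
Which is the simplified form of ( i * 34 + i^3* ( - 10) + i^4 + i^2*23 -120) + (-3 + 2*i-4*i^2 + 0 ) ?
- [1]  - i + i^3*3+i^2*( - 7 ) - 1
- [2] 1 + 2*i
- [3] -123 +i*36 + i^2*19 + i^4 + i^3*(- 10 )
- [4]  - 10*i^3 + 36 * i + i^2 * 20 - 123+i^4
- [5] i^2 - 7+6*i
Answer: 3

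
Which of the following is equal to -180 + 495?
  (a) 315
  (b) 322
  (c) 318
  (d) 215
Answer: a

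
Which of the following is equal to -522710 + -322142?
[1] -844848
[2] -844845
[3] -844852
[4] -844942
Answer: 3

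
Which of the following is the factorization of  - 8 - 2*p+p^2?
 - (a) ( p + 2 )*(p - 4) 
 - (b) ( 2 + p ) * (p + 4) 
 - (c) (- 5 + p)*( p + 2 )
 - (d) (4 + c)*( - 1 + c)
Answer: a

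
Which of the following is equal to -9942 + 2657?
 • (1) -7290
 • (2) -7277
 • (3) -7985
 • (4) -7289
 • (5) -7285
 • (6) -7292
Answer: 5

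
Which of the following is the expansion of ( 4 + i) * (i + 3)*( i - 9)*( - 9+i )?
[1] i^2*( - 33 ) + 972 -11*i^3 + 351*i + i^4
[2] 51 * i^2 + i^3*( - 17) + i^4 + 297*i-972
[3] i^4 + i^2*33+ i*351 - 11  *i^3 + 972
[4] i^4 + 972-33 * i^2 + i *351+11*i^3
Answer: 1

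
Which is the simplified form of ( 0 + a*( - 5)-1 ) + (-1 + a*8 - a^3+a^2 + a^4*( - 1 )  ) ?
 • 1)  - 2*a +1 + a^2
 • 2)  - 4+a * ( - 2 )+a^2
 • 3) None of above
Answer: 3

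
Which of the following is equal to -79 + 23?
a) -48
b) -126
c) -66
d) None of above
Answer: d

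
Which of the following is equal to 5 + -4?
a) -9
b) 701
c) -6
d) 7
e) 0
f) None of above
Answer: f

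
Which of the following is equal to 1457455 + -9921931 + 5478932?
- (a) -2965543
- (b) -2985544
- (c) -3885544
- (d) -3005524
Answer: b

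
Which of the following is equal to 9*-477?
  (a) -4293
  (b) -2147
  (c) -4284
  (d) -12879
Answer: a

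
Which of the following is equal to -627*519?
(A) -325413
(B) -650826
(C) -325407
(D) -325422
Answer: A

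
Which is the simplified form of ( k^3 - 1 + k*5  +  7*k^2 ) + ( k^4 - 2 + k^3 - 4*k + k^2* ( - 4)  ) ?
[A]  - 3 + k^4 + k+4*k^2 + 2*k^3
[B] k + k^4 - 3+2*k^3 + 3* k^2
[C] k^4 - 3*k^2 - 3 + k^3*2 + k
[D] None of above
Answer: B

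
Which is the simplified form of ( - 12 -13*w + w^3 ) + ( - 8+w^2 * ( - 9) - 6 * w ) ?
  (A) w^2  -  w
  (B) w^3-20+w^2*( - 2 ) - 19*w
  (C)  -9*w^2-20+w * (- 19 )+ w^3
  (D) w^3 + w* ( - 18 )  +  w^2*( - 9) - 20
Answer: C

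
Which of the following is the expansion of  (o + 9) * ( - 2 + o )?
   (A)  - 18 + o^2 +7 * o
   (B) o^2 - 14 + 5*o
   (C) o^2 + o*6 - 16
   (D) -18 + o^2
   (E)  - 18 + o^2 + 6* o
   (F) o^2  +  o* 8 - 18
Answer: A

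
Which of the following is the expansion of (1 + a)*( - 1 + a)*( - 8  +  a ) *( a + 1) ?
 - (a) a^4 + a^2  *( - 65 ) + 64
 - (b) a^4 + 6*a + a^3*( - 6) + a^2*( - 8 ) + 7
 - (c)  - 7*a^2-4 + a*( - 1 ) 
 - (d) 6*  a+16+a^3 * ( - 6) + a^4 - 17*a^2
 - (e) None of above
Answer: e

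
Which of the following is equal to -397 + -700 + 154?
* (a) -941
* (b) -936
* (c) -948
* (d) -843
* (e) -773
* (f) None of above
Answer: f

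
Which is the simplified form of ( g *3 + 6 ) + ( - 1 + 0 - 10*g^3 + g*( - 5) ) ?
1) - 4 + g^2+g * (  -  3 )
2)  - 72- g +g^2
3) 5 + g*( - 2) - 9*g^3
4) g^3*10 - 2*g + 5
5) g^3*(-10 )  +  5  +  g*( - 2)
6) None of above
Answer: 5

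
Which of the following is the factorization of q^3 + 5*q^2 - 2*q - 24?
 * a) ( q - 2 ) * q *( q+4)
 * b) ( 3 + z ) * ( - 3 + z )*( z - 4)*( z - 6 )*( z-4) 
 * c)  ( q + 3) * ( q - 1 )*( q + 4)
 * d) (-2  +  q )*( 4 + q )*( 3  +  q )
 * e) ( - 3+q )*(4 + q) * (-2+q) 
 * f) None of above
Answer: d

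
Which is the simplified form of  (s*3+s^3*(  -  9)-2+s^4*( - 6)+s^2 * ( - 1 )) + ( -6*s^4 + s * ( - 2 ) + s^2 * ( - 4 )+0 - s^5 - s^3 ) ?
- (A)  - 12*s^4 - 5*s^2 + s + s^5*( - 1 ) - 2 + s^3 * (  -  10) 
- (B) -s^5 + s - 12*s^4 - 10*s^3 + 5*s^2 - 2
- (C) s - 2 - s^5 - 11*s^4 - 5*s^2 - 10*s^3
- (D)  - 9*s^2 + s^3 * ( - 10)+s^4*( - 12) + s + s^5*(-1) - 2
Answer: A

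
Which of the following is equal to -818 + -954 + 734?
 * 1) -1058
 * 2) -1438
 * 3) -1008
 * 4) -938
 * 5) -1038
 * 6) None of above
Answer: 5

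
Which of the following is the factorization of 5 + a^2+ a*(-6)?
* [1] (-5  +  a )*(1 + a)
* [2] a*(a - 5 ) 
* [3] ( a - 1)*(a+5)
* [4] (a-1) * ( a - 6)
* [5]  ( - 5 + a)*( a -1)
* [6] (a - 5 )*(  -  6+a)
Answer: 5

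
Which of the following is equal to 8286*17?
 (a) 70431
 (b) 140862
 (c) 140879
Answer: b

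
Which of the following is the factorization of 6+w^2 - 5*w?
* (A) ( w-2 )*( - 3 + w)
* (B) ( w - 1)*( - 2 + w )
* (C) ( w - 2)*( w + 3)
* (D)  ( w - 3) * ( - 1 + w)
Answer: A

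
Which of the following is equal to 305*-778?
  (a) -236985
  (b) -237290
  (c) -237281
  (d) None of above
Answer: b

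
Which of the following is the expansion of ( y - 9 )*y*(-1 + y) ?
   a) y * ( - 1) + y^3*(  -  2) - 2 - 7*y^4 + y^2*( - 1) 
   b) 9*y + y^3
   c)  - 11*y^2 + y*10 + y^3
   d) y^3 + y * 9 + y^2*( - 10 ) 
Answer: d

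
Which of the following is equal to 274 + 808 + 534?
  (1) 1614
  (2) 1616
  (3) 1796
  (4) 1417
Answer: 2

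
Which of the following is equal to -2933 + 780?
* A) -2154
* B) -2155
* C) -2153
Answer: C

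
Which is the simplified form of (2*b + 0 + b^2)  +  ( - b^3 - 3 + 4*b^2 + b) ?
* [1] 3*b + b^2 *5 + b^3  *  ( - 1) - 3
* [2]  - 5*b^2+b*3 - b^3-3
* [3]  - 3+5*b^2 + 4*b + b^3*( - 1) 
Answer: 1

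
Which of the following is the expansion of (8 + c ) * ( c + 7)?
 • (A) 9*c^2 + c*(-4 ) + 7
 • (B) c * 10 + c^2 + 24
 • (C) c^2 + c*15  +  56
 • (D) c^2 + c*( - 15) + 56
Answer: C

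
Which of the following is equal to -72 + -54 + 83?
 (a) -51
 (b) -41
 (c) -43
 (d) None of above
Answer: c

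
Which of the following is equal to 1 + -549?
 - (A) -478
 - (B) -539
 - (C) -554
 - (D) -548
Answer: D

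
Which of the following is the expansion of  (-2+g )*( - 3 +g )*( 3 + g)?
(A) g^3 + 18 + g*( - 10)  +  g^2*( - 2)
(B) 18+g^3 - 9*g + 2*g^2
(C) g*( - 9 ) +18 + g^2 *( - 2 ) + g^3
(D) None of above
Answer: C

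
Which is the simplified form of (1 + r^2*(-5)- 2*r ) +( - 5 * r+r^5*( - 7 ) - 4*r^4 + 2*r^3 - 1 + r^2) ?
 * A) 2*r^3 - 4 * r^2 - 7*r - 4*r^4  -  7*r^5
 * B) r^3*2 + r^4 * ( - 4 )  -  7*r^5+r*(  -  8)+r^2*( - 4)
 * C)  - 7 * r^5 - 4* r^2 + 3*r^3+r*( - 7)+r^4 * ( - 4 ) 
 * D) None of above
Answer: A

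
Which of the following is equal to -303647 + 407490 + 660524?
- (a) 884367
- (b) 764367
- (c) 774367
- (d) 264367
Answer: b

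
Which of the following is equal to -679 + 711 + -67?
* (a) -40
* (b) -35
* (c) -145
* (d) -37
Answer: b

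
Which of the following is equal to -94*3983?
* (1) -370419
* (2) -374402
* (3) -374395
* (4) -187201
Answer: 2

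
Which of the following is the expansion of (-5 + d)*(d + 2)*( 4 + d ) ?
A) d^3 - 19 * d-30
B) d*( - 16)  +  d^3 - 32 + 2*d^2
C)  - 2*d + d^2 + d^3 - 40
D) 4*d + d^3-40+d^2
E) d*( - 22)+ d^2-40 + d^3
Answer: E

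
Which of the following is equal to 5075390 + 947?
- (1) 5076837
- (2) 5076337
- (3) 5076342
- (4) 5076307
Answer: 2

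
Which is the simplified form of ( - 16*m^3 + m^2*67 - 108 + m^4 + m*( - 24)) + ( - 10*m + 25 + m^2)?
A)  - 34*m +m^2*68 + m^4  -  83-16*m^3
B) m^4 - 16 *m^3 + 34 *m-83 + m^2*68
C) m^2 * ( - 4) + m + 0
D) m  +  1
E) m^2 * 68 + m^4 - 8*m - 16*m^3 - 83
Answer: A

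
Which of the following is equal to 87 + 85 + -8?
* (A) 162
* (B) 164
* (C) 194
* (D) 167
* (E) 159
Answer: B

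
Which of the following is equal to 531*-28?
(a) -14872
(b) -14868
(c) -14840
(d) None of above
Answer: b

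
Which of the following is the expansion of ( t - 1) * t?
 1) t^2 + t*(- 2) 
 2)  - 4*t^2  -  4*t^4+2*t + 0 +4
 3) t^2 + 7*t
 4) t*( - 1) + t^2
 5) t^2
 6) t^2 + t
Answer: 4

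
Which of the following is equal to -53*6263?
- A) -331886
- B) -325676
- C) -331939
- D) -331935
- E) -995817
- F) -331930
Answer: C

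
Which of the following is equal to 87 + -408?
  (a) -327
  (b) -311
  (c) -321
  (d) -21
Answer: c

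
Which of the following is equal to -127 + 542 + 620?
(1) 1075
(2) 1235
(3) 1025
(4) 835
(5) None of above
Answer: 5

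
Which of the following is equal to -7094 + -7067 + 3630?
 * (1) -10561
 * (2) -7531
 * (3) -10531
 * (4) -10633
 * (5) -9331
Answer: 3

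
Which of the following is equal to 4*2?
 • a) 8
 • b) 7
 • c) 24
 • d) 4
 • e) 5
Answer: a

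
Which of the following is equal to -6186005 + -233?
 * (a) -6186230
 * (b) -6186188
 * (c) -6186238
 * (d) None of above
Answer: c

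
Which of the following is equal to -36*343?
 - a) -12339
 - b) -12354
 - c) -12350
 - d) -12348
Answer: d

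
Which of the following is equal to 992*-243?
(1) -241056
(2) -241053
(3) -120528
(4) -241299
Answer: 1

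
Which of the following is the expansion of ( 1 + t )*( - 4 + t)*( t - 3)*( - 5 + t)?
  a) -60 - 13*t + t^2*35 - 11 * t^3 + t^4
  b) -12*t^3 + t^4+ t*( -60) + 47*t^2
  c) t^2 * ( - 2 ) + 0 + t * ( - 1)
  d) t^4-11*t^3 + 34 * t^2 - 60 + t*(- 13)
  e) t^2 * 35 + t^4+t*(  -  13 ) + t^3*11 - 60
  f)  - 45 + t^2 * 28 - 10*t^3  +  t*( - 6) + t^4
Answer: a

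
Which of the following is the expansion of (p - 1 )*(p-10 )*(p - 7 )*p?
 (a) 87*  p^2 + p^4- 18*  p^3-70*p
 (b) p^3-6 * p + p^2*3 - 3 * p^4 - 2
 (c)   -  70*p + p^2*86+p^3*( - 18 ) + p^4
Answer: a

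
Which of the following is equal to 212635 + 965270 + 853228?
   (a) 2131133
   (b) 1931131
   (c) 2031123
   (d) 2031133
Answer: d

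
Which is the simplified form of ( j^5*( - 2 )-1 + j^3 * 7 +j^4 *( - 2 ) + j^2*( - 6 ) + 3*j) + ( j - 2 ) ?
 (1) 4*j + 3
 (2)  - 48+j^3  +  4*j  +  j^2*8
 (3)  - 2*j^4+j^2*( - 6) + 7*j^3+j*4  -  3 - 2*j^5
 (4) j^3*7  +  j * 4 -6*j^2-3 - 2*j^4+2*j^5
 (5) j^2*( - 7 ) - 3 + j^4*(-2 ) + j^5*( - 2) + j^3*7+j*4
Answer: 3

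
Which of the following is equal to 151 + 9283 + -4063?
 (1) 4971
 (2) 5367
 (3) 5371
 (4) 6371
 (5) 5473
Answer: 3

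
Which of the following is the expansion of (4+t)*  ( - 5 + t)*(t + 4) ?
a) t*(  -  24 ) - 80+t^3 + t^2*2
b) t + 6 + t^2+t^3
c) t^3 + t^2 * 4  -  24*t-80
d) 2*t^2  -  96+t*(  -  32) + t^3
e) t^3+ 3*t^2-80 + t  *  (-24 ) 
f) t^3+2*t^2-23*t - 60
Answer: e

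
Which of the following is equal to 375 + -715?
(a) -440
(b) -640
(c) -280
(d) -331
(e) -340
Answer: e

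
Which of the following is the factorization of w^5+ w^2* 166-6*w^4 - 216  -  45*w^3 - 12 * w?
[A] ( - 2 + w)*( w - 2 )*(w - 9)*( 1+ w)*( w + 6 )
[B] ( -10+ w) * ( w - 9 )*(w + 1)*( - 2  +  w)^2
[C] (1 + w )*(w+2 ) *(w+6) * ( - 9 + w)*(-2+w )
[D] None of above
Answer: A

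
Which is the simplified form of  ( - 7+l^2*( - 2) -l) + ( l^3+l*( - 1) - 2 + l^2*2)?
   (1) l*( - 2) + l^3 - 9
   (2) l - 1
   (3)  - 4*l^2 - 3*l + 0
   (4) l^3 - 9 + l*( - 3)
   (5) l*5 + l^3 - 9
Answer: 1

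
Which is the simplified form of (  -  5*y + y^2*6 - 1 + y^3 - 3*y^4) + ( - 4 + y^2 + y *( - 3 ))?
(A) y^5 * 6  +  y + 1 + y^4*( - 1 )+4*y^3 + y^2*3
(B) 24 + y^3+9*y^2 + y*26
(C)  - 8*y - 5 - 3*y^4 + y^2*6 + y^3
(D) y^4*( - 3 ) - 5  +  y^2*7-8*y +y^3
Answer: D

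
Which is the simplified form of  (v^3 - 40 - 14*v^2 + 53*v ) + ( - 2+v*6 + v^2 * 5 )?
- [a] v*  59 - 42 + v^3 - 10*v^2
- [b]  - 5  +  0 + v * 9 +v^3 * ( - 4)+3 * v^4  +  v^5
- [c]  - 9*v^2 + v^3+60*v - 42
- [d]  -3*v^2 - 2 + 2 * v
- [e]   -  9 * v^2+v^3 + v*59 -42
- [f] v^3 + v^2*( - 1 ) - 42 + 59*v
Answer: e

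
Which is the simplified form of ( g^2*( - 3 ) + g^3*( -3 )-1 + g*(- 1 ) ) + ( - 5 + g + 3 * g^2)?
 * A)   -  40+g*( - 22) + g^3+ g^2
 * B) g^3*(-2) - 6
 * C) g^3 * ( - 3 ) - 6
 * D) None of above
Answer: C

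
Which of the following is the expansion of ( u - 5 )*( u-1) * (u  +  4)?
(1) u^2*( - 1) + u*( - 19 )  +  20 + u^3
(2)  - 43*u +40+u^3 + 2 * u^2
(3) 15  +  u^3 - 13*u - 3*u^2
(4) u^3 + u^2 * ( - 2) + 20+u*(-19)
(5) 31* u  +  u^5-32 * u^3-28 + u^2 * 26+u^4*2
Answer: 4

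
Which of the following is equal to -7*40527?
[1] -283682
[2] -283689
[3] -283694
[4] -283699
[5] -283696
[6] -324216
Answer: 2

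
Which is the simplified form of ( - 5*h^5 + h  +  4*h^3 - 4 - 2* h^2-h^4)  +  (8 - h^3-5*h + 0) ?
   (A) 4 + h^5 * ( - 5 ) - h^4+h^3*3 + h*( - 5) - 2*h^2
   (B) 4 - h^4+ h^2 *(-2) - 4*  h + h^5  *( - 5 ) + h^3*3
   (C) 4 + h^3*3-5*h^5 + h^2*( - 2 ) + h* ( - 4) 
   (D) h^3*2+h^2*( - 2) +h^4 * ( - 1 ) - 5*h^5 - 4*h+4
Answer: B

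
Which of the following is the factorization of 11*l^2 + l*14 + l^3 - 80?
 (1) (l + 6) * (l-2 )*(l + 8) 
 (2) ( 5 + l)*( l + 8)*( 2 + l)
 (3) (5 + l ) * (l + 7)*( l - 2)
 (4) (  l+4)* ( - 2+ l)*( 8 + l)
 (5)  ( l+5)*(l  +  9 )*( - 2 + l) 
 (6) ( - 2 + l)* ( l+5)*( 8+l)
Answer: 6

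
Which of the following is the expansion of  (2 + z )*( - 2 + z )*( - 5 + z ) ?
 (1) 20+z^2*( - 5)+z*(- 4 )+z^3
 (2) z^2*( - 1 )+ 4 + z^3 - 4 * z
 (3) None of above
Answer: 1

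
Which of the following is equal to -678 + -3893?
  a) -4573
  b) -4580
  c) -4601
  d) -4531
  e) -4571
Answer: e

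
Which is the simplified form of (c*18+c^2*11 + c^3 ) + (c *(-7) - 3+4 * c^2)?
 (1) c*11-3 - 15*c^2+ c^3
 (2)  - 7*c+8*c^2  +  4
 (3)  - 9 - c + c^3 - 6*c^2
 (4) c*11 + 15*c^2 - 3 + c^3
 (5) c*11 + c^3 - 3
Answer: 4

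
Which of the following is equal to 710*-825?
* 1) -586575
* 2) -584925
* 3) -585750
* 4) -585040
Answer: 3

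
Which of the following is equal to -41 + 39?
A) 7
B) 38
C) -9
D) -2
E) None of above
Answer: D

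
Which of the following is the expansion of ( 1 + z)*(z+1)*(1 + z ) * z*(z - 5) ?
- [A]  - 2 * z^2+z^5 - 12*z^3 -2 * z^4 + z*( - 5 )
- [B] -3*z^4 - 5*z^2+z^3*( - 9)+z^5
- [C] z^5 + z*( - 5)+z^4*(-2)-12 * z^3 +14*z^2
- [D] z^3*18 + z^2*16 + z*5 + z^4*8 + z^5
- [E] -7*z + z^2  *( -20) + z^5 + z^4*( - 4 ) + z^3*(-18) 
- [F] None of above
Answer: F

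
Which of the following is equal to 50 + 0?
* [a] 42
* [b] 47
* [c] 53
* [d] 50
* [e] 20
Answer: d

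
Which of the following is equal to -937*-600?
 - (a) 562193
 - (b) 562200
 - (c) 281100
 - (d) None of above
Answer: b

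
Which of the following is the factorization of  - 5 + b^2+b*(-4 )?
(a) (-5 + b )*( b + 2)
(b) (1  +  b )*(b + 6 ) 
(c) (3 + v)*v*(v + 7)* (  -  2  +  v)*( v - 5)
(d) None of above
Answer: d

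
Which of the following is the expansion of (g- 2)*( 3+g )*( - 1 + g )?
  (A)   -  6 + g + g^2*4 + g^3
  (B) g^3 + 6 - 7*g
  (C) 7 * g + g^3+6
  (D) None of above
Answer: B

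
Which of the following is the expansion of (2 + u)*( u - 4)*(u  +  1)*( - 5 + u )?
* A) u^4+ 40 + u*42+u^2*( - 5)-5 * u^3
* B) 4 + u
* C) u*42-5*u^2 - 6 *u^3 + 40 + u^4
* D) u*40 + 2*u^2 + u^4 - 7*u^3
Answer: C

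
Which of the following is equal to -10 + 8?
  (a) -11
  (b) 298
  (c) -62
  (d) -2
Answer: d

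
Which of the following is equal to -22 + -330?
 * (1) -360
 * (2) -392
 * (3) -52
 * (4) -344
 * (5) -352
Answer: 5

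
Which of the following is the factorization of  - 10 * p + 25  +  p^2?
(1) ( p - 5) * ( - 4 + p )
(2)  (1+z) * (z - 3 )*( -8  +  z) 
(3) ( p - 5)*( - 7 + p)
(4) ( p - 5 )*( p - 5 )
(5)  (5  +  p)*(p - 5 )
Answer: 4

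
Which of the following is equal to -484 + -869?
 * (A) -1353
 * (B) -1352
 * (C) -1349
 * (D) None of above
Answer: A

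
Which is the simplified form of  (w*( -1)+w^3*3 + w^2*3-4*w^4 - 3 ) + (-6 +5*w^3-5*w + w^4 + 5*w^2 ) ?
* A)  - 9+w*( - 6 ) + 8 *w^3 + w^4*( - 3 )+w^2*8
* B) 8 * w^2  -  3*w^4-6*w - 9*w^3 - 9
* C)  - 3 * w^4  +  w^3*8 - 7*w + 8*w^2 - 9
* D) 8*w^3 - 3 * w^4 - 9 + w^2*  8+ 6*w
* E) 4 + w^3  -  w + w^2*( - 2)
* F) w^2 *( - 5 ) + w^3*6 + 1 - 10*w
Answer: A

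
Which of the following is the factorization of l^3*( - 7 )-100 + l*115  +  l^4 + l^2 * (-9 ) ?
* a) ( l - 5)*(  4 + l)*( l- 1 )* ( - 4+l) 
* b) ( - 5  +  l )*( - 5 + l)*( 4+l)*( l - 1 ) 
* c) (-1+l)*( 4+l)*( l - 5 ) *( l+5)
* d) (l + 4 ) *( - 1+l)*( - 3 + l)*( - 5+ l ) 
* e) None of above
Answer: b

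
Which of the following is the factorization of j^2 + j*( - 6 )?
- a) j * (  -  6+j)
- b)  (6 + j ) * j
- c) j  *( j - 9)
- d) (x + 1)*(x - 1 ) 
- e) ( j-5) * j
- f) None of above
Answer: a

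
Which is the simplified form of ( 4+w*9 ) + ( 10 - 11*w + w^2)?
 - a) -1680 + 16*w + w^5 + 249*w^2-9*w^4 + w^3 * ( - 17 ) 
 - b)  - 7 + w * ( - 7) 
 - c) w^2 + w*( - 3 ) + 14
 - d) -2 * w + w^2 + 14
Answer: d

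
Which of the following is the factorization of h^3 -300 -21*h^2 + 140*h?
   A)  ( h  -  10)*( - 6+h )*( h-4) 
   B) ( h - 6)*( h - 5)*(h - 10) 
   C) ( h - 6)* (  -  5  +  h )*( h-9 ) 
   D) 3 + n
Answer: B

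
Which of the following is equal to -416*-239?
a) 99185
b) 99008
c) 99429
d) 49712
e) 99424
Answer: e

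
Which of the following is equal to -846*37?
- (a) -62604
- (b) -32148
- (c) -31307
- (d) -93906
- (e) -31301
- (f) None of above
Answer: f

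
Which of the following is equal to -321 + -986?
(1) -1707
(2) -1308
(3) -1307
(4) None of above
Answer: 3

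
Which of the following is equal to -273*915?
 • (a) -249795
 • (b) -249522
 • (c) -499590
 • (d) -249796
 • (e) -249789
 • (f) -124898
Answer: a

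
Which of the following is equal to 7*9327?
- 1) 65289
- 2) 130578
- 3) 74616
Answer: 1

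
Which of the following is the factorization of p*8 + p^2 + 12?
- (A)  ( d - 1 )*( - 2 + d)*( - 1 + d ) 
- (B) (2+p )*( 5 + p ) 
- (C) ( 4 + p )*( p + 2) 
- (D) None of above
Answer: D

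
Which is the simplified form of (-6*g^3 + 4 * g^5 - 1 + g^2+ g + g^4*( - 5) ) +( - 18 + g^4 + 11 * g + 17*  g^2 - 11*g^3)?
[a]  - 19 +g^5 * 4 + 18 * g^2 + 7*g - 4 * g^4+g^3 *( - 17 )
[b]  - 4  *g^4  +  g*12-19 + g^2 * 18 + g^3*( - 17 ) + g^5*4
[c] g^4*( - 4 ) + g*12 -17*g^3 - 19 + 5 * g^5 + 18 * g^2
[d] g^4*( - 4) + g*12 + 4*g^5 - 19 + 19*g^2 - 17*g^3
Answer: b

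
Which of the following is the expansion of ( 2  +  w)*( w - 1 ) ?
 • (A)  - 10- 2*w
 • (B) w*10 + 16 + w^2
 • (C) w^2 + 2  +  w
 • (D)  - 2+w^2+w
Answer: D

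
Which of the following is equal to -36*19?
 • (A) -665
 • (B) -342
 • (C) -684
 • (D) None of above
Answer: C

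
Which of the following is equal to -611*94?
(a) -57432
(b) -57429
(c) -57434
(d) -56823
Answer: c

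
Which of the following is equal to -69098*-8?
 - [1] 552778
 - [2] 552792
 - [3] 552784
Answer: 3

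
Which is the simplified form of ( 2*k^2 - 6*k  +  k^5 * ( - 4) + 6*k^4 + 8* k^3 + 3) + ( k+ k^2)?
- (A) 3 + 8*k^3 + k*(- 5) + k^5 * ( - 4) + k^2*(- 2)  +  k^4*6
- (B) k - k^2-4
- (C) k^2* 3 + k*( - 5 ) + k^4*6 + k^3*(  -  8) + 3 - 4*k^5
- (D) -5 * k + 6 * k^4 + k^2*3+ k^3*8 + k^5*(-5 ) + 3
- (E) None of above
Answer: E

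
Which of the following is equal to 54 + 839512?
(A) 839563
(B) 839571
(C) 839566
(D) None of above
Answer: C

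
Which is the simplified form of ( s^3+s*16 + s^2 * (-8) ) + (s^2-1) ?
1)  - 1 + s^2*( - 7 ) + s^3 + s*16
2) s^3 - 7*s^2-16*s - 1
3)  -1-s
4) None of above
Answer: 1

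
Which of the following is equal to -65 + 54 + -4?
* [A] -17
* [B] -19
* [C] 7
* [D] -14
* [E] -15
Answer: E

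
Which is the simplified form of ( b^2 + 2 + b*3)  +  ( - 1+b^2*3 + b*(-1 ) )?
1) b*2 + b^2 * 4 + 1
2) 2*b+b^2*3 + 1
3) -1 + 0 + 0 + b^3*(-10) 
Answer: 1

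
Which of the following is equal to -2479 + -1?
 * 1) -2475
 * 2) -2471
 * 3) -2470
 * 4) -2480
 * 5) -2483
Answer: 4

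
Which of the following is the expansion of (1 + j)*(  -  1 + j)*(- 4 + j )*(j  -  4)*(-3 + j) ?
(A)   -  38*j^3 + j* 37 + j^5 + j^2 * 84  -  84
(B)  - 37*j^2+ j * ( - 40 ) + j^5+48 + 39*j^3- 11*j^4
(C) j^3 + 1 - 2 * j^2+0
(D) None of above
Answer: B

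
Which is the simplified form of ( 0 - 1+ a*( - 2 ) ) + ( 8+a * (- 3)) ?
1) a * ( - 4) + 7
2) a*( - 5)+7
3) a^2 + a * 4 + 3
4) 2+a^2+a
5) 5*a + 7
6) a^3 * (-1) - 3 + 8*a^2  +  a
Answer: 2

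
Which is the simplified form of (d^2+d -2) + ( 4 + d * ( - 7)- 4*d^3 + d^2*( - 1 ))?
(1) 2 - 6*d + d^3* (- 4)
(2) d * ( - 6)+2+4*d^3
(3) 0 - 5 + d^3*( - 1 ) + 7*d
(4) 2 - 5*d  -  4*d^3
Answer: 1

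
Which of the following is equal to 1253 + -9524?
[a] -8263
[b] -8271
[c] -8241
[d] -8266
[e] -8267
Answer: b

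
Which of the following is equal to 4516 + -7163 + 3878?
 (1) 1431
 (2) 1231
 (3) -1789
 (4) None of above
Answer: 2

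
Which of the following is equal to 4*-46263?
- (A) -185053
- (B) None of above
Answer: B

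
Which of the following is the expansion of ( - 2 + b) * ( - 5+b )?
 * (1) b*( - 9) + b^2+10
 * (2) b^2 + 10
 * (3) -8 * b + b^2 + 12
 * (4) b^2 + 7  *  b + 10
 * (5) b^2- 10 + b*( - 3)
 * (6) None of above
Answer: 6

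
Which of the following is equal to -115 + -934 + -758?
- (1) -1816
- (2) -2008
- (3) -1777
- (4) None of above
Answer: 4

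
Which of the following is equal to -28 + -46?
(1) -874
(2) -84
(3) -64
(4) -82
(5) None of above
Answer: 5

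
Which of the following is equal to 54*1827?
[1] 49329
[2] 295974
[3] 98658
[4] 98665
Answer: 3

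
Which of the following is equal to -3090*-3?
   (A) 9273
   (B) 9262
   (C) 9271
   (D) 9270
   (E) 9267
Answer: D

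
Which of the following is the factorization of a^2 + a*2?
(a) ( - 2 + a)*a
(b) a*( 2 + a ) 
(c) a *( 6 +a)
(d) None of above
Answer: b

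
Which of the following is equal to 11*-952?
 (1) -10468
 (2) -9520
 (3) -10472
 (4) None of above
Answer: 3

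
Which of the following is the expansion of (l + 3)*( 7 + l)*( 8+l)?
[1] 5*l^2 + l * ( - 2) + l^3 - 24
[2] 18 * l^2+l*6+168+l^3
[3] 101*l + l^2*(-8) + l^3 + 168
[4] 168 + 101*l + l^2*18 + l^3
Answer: 4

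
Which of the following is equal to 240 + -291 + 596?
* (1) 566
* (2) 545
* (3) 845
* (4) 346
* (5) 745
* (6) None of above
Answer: 2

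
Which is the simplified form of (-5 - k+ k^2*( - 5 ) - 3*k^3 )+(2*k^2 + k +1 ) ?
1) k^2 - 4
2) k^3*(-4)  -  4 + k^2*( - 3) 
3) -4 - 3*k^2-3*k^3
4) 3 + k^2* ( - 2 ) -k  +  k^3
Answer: 3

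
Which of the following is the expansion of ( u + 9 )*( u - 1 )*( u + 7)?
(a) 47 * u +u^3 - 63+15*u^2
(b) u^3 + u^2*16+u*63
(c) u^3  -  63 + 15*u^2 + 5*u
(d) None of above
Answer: a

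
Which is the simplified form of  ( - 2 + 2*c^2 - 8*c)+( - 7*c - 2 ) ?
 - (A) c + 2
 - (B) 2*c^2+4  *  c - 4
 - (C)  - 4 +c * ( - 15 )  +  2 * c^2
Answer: C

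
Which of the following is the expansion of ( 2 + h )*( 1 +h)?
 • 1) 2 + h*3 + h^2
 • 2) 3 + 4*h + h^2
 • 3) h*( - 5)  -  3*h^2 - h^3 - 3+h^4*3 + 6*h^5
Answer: 1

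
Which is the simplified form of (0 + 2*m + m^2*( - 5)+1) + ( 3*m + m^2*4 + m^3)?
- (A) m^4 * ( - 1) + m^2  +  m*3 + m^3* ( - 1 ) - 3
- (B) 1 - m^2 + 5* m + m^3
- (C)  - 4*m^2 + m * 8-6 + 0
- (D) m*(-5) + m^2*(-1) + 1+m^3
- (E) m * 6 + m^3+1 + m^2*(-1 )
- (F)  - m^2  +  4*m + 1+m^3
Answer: B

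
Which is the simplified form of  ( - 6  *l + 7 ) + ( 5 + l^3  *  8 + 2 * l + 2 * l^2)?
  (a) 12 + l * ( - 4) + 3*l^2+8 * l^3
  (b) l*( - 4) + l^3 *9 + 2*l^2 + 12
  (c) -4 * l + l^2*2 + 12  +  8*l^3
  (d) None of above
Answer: c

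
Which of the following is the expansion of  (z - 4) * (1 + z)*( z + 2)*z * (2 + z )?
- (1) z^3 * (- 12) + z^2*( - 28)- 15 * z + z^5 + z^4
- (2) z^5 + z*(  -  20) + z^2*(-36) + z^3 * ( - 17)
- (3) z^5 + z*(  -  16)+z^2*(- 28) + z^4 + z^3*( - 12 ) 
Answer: 3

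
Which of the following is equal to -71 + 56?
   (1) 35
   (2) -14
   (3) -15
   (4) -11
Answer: 3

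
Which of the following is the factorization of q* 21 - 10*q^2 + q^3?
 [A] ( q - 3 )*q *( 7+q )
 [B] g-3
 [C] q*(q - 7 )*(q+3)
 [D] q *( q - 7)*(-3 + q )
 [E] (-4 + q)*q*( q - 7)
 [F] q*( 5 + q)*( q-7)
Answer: D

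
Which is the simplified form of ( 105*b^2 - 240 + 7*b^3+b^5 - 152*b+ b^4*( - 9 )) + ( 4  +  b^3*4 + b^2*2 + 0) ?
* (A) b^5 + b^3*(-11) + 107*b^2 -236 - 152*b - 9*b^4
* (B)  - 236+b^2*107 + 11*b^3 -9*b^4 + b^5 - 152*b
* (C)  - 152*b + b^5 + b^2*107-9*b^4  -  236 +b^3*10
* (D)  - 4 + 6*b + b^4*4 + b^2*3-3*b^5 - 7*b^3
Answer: B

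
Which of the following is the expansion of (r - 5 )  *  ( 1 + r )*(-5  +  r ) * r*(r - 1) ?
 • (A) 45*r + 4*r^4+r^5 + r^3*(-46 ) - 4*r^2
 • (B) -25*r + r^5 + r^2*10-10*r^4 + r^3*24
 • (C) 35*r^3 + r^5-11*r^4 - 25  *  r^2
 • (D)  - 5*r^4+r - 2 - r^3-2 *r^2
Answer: B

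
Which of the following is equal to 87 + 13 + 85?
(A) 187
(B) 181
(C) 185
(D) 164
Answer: C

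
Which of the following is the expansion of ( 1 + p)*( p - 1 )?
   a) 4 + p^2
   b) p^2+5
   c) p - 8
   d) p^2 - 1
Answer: d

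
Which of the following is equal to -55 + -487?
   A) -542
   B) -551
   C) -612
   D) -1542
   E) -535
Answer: A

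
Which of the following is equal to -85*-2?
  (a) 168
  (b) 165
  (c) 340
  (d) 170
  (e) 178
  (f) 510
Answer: d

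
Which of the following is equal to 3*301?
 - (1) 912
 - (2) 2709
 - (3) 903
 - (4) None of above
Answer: 3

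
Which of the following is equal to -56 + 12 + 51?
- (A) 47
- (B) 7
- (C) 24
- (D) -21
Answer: B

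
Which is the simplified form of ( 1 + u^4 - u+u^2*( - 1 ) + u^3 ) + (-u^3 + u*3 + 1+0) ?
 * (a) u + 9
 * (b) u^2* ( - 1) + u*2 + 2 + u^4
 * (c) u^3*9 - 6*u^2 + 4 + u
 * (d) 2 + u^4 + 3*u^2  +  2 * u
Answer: b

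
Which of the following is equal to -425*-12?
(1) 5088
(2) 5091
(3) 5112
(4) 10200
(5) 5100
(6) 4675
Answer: 5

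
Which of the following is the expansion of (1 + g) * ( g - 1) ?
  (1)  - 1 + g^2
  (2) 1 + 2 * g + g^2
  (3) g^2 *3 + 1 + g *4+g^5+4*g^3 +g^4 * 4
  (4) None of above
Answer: 1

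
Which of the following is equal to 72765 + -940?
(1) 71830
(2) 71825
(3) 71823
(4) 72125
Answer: 2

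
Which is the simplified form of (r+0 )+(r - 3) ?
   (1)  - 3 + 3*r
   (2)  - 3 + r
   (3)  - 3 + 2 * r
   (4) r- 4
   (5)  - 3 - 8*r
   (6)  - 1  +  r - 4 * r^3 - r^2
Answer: 3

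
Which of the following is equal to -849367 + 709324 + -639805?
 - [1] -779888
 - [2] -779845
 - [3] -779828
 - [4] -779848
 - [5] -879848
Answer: 4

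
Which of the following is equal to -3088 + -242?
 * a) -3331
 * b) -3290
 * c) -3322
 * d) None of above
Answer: d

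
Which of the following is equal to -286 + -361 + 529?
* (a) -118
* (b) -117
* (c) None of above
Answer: a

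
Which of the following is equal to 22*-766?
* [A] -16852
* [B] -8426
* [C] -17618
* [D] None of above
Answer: A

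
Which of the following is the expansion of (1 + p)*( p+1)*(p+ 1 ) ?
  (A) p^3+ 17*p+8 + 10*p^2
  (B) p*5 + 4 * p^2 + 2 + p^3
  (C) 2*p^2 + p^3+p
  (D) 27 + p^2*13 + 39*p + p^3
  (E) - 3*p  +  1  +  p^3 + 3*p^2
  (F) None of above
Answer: F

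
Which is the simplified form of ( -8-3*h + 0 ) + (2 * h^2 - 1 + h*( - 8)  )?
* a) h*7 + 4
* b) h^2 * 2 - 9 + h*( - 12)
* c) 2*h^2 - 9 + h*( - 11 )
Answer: c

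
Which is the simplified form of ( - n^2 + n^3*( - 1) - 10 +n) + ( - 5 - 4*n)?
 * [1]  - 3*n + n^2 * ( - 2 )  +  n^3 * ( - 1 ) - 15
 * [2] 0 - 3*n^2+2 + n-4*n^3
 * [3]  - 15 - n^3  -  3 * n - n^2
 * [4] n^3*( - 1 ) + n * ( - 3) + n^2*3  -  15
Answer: 3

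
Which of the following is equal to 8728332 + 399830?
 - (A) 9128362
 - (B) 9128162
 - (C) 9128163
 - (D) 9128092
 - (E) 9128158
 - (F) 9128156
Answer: B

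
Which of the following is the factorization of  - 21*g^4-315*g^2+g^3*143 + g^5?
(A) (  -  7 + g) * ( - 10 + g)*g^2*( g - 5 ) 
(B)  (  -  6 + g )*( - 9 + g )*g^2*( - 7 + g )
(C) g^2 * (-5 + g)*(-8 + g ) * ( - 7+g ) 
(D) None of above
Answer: D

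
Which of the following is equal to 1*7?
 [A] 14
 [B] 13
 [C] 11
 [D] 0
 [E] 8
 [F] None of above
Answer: F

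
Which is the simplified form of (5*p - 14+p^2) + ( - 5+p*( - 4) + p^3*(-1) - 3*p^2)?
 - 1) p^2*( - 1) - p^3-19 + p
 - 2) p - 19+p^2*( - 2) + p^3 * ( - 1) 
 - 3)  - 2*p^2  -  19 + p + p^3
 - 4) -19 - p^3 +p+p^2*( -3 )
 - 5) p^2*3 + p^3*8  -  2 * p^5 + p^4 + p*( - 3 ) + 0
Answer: 2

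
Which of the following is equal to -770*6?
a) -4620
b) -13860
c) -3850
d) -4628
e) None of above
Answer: a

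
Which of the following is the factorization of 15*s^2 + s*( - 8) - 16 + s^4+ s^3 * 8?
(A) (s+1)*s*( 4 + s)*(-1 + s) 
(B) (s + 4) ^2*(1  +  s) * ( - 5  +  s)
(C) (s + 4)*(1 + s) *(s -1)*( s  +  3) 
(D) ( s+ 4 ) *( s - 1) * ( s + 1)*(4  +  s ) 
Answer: D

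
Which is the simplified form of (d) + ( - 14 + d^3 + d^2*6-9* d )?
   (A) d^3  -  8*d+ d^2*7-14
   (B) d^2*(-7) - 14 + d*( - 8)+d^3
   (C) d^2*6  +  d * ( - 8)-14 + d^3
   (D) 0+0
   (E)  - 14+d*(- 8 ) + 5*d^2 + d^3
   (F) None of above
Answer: C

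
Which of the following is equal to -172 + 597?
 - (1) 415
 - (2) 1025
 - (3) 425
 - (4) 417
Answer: 3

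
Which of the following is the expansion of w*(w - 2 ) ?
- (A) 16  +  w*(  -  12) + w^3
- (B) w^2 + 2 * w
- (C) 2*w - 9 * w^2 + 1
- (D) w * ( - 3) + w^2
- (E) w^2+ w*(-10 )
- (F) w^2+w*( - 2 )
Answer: F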